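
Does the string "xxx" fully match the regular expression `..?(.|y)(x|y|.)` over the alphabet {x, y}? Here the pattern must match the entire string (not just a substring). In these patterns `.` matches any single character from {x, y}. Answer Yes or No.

Yes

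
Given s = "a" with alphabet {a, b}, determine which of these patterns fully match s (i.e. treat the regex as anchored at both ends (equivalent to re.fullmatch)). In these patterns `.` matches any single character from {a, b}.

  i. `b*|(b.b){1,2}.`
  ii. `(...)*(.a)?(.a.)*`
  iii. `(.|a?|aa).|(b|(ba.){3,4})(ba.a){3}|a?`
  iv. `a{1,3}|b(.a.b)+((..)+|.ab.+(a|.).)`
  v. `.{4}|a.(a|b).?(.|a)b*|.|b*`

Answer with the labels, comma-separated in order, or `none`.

iii, iv, v

i → no match
ii → no match
iii → match
iv → match
v → match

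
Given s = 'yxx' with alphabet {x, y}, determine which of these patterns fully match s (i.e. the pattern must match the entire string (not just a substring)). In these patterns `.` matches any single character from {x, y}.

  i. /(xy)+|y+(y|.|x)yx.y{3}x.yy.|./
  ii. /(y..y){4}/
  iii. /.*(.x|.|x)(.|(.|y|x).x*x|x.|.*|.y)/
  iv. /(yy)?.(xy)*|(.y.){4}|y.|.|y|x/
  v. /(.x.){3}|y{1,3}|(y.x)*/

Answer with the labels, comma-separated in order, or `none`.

i → no match
ii → no match — must end with 'y'
iii → match
iv → no match
v → match

iii, v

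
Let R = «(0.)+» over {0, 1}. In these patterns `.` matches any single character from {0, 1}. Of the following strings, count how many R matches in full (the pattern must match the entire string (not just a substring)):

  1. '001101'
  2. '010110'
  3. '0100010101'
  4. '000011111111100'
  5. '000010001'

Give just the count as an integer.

1 → no match
2 → no match
3 → match
4 → no match
5 → no match
Total matched: 1

1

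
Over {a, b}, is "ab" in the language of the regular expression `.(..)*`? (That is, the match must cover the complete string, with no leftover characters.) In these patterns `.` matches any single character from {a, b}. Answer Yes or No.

No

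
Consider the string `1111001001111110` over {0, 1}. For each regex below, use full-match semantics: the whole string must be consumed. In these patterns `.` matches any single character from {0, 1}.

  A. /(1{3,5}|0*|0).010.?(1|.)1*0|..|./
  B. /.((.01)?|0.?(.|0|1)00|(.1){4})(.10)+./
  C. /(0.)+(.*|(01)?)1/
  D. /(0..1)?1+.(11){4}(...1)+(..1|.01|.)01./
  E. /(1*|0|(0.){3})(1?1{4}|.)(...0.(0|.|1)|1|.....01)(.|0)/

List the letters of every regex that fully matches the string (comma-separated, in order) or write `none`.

A

A → match
B → no match
C → no match — must start with `0`
D → no match
E → no match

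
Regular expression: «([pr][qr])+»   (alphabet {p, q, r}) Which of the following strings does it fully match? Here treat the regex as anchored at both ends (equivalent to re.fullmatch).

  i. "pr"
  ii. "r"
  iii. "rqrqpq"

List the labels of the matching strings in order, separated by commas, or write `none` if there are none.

i, iii

i → match
ii → no match
iii → match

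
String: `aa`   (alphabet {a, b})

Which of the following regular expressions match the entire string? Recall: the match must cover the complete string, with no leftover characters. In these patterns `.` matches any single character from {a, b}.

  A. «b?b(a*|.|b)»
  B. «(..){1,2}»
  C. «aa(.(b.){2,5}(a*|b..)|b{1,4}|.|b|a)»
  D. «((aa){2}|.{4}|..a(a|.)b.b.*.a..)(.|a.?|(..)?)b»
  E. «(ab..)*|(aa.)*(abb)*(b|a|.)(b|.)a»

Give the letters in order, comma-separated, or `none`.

A → no match
B → match
C → no match
D → no match — must end with `b`
E → no match

B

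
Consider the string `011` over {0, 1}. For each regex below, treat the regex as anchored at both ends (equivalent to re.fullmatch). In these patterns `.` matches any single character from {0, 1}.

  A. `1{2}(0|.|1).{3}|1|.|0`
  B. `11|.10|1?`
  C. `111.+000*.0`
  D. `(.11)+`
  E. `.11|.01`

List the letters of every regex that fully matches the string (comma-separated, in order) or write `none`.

D, E

A → no match
B → no match
C → no match — must start with `111`
D → match
E → match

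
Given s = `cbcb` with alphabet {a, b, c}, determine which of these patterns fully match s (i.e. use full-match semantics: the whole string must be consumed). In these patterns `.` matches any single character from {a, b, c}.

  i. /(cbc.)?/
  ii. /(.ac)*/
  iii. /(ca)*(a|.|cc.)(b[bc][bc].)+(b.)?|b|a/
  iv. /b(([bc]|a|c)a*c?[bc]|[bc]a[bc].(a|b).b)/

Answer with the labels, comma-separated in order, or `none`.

i

i → match
ii → no match
iii → no match
iv → no match — must start with `b`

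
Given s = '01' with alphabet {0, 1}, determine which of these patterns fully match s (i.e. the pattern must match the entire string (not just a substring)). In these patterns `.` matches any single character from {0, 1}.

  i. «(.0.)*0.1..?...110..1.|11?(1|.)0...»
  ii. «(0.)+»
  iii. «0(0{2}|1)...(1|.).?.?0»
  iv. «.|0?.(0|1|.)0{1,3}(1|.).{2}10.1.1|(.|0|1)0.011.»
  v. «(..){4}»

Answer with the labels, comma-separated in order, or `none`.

ii

i → no match
ii → match
iii → no match — must end with '0'
iv → no match
v → no match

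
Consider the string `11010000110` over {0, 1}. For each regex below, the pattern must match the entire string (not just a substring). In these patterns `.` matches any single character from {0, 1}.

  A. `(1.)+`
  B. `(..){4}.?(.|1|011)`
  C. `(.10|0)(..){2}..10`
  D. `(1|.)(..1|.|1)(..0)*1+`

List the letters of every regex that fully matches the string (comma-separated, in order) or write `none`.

C

A → no match
B → no match
C → match
D → no match — must end with `1`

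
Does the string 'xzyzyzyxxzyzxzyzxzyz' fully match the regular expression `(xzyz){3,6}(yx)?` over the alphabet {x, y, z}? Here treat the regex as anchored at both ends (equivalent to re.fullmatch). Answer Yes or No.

No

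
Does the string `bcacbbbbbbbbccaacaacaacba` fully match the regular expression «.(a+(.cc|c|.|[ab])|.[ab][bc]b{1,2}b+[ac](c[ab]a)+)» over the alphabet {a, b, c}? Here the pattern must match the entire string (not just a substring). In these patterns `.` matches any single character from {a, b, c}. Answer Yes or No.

Yes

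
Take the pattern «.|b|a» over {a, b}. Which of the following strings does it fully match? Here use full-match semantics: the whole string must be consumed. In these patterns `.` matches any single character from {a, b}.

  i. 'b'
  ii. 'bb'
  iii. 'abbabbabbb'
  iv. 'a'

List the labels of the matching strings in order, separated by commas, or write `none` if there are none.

i, iv

i → match
ii → no match
iii → no match
iv → match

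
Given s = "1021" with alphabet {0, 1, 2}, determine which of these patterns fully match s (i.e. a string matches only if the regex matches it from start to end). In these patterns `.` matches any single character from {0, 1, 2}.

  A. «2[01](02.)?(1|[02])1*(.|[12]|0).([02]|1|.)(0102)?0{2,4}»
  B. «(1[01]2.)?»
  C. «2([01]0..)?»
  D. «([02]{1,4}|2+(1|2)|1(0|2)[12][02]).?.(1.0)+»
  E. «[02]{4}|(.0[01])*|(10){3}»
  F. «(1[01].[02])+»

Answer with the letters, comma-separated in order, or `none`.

B

A → no match — must start with "2"
B → match
C → no match — must start with "2"
D → no match — must end with "0"
E → no match
F → no match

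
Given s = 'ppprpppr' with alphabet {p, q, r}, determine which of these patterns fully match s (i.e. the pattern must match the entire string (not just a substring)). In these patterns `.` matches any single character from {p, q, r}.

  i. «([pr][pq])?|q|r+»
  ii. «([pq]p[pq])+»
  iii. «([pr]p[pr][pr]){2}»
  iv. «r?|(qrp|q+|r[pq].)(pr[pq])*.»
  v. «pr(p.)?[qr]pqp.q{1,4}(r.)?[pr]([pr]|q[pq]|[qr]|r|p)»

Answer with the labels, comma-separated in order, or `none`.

i → no match
ii → no match
iii → match
iv → no match
v → no match — must start with 'pr'

iii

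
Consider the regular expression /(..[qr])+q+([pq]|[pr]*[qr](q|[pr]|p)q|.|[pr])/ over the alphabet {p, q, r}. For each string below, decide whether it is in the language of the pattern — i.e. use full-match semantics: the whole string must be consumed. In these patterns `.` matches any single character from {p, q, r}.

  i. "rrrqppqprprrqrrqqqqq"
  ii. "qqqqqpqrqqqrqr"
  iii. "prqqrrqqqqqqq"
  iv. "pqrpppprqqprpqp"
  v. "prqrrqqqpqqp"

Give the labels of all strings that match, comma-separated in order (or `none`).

i → no match
ii → no match
iii → match
iv → no match
v → no match

iii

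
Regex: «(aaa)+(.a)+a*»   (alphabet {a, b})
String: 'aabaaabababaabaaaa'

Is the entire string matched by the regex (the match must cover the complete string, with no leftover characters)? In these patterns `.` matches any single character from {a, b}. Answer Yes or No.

No

Every match must start with 'aaa', but 'aabaaabababaabaaaa' does not.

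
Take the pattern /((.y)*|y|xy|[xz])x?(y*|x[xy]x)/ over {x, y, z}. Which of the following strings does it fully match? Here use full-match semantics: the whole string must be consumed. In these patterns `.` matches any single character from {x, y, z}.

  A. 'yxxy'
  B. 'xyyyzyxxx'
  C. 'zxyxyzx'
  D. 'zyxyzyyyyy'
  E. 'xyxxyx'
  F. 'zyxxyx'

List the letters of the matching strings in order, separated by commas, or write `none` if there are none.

B, D, E, F

A → no match
B → match
C → no match
D → match
E → match
F → match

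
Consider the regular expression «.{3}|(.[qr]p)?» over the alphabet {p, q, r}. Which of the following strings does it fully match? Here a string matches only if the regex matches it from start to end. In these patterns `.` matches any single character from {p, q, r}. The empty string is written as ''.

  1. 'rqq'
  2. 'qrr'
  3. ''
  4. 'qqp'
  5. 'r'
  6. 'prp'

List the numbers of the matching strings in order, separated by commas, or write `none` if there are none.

1 → match
2 → match
3 → match
4 → match
5 → no match
6 → match

1, 2, 3, 4, 6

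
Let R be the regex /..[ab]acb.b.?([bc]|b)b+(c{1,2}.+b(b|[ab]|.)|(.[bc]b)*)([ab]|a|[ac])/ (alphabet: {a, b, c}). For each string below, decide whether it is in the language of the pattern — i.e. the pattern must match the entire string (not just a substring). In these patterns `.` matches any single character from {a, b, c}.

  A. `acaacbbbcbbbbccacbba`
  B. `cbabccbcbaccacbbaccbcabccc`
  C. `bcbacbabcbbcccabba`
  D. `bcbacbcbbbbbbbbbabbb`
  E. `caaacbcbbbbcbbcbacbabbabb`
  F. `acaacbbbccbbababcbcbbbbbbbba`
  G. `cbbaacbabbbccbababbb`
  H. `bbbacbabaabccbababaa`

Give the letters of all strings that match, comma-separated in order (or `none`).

A → match
B → no match
C → match
D → match
E → no match
F → no match
G → no match
H → no match

A, C, D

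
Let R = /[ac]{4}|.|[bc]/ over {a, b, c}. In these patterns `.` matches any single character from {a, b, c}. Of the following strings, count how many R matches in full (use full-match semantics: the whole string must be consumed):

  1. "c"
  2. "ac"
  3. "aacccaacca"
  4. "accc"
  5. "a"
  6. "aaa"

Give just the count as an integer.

3

1 → match
2 → no match
3 → no match
4 → match
5 → match
6 → no match
Total matched: 3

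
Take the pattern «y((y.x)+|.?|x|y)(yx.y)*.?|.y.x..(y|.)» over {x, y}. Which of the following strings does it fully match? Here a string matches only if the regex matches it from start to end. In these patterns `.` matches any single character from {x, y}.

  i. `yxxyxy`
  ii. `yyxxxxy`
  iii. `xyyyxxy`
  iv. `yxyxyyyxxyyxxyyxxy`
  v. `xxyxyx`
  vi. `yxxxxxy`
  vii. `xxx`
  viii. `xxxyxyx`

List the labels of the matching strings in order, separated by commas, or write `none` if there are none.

ii, iv

i → no match
ii → match
iii → no match
iv → match
v → no match
vi → no match
vii → no match
viii → no match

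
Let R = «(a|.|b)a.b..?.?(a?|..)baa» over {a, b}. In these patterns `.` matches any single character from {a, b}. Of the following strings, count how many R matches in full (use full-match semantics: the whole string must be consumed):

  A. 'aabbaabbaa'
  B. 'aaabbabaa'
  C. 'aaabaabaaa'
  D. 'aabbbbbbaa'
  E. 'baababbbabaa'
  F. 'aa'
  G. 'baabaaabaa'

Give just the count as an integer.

5

A. 'aabbaabbaa' → match
B. 'aaabbabaa' → match
C. 'aaabaabaaa' → no match — must end with 'baa'
D. 'aabbbbbbaa' → match
E. 'baababbbabaa' → match
F. 'aa' → no match — must end with 'baa'
G. 'baabaaabaa' → match
Total matched: 5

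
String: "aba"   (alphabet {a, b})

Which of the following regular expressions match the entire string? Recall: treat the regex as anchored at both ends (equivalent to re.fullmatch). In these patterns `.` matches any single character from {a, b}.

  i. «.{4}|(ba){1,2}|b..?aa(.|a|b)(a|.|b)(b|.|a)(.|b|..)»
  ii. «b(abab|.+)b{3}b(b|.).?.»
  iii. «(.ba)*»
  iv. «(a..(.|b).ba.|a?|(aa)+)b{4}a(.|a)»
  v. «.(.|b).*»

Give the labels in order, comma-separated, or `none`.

iii, v

i → no match
ii → no match — must start with "b"
iii → match
iv → no match
v → match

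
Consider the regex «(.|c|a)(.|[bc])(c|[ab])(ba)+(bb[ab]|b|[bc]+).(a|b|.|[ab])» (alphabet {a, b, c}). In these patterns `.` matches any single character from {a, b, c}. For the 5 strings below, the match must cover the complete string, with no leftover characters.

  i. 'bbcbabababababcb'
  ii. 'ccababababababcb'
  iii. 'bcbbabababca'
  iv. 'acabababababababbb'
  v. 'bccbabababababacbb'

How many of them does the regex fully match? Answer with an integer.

i → match
ii → match
iii → match
iv → match
v → match
Total matched: 5

5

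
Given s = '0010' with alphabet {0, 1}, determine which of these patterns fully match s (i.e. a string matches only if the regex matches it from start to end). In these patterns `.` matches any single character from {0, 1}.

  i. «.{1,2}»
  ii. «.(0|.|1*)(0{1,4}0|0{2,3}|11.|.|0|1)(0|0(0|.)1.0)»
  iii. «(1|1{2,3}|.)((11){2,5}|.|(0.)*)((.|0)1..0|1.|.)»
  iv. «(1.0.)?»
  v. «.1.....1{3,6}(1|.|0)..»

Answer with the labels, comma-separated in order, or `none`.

ii, iii

i → no match
ii → match
iii → match
iv → no match
v → no match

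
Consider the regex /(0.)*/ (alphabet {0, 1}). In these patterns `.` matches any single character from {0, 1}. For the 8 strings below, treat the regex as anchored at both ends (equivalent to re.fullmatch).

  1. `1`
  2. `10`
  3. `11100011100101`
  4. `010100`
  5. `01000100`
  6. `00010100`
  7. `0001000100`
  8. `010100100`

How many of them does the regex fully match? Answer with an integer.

1. `1` → no match
2. `10` → no match
3 → no match
4. `010100` → match
5. `01000100` → match
6. `00010100` → match
7. `0001000100` → match
8. `010100100` → no match
Total matched: 4

4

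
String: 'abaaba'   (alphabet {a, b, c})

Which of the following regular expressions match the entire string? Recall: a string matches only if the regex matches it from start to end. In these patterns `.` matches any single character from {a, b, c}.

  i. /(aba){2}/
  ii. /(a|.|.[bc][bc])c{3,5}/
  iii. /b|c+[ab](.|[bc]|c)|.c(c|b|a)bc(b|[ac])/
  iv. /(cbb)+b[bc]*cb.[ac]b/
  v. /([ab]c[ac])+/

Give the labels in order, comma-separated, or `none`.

i

i → match
ii → no match — must end with 'c'
iii → no match
iv → no match — must start with 'cbb'
v → no match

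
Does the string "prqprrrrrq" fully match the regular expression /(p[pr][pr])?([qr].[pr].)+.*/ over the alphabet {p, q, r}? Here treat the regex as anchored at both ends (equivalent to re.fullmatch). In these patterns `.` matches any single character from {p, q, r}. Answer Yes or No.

No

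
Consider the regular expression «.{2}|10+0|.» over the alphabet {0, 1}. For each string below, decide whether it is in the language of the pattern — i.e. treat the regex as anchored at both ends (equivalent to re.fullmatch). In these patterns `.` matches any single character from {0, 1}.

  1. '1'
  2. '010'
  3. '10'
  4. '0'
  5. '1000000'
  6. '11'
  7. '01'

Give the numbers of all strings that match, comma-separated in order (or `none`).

1. '1' → match
2. '010' → no match
3. '10' → match
4. '0' → match
5. '1000000' → match
6. '11' → match
7. '01' → match

1, 3, 4, 5, 6, 7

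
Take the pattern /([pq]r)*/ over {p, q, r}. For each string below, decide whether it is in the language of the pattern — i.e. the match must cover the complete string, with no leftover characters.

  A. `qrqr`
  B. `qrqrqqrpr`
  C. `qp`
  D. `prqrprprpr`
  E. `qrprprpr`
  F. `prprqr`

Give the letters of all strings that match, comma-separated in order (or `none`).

A, D, E, F

A → match
B → no match
C → no match
D → match
E → match
F → match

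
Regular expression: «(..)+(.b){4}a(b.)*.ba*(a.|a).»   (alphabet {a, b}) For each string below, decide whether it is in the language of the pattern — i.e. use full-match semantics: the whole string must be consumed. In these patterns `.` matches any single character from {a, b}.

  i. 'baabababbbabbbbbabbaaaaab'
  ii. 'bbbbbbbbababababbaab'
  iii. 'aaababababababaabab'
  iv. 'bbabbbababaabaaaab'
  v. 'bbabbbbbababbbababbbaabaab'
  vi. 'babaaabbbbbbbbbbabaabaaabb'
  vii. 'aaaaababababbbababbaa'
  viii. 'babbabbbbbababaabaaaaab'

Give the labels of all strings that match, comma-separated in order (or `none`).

i, ii, iii, iv, v, vi, vii, viii

i → match
ii → match
iii → match
iv → match
v → match
vi → match
vii → match
viii → match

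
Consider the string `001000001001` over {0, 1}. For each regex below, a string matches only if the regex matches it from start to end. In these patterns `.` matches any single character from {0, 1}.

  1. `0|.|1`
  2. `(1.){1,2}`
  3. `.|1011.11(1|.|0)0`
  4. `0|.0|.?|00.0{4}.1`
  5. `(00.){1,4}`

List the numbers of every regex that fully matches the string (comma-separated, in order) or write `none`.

1 → no match
2 → no match — must start with `1`
3 → no match
4 → no match
5 → match

5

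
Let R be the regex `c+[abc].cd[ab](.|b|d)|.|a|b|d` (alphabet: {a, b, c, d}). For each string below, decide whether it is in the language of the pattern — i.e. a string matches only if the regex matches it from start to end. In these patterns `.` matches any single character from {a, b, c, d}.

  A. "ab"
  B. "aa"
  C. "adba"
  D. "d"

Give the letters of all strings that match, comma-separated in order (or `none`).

D

A → no match
B → no match
C → no match
D → match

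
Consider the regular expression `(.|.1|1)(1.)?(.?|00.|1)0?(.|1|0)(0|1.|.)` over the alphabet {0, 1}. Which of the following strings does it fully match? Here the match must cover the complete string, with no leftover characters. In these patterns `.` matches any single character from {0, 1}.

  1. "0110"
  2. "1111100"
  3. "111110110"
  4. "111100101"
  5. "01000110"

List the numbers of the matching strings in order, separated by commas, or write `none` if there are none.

1, 2, 3, 4, 5

1 → match
2 → match
3 → match
4 → match
5 → match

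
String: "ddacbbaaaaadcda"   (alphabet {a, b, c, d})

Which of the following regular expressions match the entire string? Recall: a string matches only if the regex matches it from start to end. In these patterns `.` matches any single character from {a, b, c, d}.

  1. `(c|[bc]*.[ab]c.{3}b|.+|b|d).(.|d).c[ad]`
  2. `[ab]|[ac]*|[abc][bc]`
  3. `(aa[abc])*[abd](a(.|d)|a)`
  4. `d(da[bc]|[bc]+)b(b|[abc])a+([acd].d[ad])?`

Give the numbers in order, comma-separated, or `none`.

1 → no match
2 → no match
3 → no match
4 → match

4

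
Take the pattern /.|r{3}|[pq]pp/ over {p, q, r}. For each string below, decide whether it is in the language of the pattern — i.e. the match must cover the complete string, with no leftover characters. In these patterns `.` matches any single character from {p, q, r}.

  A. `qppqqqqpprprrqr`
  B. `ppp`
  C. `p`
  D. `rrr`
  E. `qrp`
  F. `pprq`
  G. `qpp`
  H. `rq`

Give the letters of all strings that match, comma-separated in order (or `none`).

B, C, D, G

A → no match
B → match
C → match
D → match
E → no match
F → no match
G → match
H → no match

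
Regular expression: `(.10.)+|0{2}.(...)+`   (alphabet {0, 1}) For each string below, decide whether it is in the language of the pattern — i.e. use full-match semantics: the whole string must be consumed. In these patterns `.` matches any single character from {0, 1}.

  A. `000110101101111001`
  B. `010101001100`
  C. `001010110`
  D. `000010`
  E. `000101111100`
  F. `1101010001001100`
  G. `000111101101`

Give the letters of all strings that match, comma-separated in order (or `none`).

A → match
B → match
C → match
D → match
E → match
F → match
G → match

A, B, C, D, E, F, G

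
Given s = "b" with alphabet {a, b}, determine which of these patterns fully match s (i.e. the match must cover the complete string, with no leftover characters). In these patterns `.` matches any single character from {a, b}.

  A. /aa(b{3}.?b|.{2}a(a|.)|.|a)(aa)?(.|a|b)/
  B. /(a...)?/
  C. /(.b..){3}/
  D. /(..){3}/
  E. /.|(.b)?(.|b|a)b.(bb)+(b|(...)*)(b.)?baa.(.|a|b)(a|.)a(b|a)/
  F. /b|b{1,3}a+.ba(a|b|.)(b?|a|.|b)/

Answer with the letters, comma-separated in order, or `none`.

A → no match — must start with "aa"
B → no match
C → no match
D → no match
E → match
F → match

E, F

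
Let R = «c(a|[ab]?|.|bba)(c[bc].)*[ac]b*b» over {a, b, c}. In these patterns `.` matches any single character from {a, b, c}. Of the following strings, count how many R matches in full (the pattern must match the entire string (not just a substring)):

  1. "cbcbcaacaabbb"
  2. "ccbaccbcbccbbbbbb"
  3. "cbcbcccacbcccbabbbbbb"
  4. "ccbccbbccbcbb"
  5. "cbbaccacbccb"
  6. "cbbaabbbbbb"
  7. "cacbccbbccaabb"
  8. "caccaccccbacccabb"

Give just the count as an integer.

7

1 → no match
2 → match
3 → match
4 → match
5 → match
6 → match
7 → match
8 → match
Total matched: 7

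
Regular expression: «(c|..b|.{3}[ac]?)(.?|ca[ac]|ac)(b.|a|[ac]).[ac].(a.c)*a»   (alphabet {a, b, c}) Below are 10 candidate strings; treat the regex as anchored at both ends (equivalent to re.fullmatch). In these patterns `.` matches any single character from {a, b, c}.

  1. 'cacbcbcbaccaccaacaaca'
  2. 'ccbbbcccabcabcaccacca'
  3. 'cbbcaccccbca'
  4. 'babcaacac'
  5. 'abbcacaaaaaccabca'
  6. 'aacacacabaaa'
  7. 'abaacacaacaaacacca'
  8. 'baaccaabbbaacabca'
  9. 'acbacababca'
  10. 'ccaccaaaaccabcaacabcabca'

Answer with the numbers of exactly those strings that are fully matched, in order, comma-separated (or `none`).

1, 2, 5, 6, 7, 9, 10

1 → match
2 → match
3 → no match
4 → no match — must end with 'a'
5 → match
6 → match
7 → match
8 → no match
9 → match
10 → match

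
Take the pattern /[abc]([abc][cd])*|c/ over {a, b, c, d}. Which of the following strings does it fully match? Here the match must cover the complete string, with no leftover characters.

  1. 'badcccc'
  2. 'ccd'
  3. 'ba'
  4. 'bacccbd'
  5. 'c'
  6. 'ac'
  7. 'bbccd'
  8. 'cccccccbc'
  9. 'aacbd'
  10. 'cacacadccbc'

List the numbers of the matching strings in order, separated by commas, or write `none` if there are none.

1 → match
2 → match
3 → no match
4 → match
5 → match
6 → no match
7 → match
8 → match
9 → match
10 → match

1, 2, 4, 5, 7, 8, 9, 10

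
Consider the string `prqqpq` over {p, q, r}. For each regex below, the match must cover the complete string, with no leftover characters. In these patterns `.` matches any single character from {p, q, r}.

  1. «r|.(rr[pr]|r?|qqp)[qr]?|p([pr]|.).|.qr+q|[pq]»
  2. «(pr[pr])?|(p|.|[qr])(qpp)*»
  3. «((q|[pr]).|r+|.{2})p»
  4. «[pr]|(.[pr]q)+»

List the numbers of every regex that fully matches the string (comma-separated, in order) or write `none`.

1 → no match
2 → no match
3 → no match — must end with `p`
4 → match

4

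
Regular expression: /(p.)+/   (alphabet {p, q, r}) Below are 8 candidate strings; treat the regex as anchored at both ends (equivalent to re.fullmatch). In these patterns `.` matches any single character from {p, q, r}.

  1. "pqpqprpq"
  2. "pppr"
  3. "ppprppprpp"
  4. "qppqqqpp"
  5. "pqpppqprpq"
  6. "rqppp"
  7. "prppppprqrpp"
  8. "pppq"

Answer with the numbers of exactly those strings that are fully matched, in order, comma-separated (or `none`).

1 → match
2 → match
3 → match
4 → no match — must start with "p"
5 → match
6 → no match — must start with "p"
7 → no match
8 → match

1, 2, 3, 5, 8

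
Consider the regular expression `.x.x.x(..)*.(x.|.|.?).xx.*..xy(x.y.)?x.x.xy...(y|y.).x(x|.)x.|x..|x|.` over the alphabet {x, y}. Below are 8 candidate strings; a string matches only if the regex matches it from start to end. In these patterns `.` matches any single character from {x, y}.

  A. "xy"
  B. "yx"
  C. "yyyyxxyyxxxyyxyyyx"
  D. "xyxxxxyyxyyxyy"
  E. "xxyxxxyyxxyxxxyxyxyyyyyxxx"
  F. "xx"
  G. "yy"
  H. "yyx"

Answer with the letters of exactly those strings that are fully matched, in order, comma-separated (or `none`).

A → no match
B → no match
C → no match
D → no match
E → no match
F → no match
G → no match
H → no match

none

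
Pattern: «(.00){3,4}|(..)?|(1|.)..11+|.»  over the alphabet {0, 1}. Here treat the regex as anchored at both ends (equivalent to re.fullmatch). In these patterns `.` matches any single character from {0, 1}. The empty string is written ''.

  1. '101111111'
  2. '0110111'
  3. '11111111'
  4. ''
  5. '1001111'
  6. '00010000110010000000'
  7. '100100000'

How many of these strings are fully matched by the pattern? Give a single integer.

1 → match
2 → no match
3 → match
4 → match
5 → match
6 → no match
7 → match
Total matched: 5

5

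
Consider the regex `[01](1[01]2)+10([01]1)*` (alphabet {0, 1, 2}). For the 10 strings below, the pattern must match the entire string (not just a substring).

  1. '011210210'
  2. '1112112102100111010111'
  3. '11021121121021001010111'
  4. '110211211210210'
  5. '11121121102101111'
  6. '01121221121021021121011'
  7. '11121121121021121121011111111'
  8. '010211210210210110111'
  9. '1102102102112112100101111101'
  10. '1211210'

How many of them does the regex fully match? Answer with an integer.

7

1 → match
2 → match
3 → match
4 → match
5 → no match
6 → no match
7 → match
8 → match
9 → match
10 → no match
Total matched: 7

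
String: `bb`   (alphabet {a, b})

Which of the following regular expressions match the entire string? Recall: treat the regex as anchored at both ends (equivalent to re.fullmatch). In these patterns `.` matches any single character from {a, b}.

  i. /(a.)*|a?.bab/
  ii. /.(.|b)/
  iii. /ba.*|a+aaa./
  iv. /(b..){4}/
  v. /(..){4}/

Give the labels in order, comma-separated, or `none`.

ii

i → no match
ii → match
iii → no match
iv → no match
v → no match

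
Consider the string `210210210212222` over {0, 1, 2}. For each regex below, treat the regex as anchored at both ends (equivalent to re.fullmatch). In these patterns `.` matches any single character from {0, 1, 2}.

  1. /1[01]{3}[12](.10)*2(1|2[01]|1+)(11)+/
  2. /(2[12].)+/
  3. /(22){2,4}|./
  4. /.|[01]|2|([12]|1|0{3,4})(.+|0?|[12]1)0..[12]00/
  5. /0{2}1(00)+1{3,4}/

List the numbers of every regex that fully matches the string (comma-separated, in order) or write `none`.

2

1 → no match — must start with `1`
2 → match
3 → no match
4 → no match
5 → no match — must start with `0`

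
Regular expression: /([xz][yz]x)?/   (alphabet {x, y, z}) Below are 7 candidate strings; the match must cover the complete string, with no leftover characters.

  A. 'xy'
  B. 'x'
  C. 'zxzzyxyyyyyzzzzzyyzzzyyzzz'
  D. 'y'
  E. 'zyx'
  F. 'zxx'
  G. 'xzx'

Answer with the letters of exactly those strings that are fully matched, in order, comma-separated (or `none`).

A → no match
B → no match
C → no match
D → no match
E → match
F → no match
G → match

E, G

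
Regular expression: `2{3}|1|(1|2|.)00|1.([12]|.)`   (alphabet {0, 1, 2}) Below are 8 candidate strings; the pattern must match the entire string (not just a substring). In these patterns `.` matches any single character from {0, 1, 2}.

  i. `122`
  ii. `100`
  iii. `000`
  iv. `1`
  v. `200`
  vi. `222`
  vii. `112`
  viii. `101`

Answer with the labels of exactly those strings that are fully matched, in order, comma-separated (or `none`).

i → match
ii → match
iii → match
iv → match
v → match
vi → match
vii → match
viii → match

i, ii, iii, iv, v, vi, vii, viii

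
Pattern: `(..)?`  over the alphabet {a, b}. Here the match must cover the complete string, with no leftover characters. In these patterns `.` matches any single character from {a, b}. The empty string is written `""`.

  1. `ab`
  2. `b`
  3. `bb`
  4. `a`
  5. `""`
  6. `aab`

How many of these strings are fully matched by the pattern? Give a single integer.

3

1 → match
2 → no match
3 → match
4 → no match
5 → match
6 → no match
Total matched: 3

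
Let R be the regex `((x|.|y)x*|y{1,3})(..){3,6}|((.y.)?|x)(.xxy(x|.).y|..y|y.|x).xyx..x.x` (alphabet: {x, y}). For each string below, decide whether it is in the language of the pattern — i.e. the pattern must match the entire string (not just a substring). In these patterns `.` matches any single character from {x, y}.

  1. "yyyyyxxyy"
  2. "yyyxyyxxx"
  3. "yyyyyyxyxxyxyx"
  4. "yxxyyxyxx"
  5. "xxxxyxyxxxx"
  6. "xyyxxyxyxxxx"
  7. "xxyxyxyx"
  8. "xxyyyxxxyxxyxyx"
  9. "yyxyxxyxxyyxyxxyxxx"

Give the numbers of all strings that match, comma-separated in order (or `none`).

1 → match
2 → match
3 → match
4 → match
5 → match
6 → match
7 → match
8 → no match
9 → match

1, 2, 3, 4, 5, 6, 7, 9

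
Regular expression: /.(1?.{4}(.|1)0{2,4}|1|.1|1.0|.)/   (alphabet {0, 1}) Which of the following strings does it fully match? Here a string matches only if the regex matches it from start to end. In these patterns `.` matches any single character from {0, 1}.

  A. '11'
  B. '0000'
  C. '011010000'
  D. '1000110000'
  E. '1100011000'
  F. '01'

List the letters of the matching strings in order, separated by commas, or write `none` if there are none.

A → match
B → no match
C → match
D → match
E → match
F → match

A, C, D, E, F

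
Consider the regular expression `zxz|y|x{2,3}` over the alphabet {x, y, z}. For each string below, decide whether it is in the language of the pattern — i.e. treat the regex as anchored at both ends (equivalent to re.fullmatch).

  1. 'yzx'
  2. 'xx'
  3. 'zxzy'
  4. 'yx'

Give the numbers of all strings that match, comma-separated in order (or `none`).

2

1 → no match
2 → match
3 → no match
4 → no match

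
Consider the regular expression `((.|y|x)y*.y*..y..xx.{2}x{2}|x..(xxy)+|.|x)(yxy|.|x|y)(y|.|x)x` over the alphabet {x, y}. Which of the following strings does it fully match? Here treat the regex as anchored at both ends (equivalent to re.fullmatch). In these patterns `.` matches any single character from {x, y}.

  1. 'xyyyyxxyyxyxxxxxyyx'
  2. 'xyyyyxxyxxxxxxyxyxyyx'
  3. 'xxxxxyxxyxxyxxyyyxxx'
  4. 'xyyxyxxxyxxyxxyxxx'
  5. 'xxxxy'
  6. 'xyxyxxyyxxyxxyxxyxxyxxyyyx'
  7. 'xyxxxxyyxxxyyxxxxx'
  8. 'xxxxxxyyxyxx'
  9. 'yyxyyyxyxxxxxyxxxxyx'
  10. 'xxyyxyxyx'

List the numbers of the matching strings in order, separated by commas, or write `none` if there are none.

none

1 → no match
2 → no match
3 → no match
4 → no match
5. 'xxxxy' → no match — must end with 'x'
6 → no match
7 → no match
8. 'xxxxxxyyxyxx' → no match
9 → no match
10. 'xxyyxyxyx' → no match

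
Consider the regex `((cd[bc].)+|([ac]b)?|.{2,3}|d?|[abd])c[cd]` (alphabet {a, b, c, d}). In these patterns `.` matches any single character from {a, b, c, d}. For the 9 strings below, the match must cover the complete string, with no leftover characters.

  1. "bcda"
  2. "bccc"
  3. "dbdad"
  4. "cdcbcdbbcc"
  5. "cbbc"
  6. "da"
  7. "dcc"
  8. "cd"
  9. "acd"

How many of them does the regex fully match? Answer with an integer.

1. "bcda" → no match
2. "bccc" → match
3. "dbdad" → no match
4. "cdcbcdbbcc" → match
5. "cbbc" → no match
6. "da" → no match
7. "dcc" → match
8. "cd" → match
9. "acd" → match
Total matched: 5

5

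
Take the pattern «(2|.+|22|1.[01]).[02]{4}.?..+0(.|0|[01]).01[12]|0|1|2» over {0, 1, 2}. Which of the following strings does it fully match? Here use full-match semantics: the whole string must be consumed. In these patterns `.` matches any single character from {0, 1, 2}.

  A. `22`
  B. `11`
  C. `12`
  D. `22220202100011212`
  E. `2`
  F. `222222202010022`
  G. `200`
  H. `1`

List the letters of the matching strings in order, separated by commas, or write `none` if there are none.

E, H

A → no match
B → no match
C → no match
D → no match
E → match
F → no match
G → no match
H → match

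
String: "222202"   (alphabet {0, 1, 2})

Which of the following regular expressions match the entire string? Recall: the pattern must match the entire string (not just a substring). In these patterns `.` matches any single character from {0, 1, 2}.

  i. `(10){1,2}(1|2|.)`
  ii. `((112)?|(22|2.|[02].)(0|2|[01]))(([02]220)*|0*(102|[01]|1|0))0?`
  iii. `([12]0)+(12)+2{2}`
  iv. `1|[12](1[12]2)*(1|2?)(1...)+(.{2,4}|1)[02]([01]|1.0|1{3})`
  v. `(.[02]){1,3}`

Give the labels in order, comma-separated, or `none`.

i → no match — must start with "10"
ii → no match
iii → no match
iv → no match
v → match

v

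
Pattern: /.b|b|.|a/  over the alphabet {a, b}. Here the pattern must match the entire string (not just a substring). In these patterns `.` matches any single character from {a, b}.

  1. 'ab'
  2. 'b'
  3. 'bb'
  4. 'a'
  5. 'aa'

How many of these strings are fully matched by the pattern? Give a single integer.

4

1 → match
2 → match
3 → match
4 → match
5 → no match
Total matched: 4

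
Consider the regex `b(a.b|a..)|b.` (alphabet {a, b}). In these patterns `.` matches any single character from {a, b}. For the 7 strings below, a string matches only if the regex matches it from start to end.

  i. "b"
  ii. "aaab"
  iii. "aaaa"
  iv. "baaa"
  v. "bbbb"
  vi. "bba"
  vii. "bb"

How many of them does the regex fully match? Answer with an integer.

2

i. "b" → no match
ii. "aaab" → no match
iii. "aaaa" → no match
iv. "baaa" → match
v. "bbbb" → no match
vi. "bba" → no match
vii. "bb" → match
Total matched: 2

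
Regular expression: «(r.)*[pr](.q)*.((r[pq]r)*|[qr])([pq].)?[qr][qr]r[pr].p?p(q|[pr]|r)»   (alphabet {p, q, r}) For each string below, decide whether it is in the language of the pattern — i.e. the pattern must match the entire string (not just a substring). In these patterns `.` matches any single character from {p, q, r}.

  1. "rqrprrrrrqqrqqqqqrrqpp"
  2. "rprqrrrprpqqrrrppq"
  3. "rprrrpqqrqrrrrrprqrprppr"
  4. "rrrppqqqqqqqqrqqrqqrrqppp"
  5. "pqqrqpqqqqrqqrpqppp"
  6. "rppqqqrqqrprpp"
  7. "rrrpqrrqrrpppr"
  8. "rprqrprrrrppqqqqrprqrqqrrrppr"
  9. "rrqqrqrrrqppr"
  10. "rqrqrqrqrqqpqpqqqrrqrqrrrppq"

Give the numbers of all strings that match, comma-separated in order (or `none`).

1 → match
2 → match
3 → no match
4 → match
5 → match
6 → match
7 → match
8 → match
9 → match
10 → match

1, 2, 4, 5, 6, 7, 8, 9, 10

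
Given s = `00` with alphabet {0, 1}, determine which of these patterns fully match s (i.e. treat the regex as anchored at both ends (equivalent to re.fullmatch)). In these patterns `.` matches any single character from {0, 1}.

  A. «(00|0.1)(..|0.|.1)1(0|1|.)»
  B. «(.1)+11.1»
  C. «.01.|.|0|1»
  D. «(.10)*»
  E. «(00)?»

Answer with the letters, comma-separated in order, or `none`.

A → no match
B → no match — must end with `1`
C → no match
D → no match
E → match

E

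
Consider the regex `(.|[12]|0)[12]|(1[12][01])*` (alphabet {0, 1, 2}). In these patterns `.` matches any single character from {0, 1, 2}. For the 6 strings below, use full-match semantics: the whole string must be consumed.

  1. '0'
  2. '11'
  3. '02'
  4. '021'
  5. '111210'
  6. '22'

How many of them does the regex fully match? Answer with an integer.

1. '0' → no match
2. '11' → match
3. '02' → match
4. '021' → no match
5. '111210' → no match
6. '22' → match
Total matched: 3

3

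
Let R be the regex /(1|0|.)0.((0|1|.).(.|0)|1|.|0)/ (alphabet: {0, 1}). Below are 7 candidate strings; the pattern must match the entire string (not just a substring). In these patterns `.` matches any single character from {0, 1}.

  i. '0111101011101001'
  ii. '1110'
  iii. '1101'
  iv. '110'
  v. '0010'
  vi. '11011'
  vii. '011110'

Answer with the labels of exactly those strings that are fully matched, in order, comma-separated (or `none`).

v

i → no match
ii. '1110' → no match
iii. '1101' → no match
iv. '110' → no match
v. '0010' → match
vi. '11011' → no match
vii. '011110' → no match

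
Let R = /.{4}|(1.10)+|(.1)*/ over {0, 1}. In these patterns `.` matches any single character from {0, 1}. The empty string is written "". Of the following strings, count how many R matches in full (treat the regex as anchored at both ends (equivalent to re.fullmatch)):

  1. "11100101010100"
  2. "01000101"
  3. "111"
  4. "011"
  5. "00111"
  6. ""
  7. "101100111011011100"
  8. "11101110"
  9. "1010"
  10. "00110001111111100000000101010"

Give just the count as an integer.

1 → no match
2 → no match
3 → no match
4 → no match
5 → no match
6 → match
7 → no match
8 → match
9 → match
10 → no match
Total matched: 3

3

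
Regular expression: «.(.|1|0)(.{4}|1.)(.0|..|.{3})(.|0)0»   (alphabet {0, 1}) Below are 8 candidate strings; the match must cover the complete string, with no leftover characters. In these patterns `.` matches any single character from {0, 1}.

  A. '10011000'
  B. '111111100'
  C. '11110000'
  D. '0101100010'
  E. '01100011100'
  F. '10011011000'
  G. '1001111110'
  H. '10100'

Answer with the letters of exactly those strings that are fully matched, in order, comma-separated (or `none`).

B, C, D, E, F, G

A → no match
B → match
C → match
D → match
E → match
F → match
G → match
H → no match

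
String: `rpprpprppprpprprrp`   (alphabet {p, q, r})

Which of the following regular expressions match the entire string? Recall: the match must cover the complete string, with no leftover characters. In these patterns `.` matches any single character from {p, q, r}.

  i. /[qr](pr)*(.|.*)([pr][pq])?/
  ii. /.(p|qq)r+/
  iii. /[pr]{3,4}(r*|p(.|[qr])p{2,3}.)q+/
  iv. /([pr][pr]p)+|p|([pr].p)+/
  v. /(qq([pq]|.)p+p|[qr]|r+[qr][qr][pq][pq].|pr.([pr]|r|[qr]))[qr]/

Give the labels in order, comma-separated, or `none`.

i, iv

i → match
ii → no match — must end with `r`
iii → no match — must end with `q`
iv → match
v → no match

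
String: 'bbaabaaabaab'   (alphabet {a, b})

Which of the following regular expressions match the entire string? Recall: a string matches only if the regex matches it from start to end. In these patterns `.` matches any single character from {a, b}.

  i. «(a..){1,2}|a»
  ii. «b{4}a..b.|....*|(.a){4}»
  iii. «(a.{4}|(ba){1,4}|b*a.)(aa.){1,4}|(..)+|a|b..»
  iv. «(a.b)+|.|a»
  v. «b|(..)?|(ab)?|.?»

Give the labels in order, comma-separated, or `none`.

ii, iii

i → no match — must start with 'a'
ii → match
iii → match
iv → no match
v → no match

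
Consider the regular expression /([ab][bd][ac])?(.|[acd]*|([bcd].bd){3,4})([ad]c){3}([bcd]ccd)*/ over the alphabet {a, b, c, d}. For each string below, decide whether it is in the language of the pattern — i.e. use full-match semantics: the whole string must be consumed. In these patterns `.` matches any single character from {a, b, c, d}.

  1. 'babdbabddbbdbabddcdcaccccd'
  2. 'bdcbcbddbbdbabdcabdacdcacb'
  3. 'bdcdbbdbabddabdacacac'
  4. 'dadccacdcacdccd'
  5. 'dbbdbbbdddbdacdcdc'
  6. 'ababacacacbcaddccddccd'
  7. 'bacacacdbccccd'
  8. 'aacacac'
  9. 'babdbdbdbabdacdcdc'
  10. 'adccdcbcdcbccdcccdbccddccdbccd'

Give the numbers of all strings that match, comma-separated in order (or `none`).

1, 3, 4, 5, 8, 9

1 → match
2 → no match
3 → match
4 → match
5 → match
6 → no match
7 → no match
8 → match
9 → match
10 → no match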